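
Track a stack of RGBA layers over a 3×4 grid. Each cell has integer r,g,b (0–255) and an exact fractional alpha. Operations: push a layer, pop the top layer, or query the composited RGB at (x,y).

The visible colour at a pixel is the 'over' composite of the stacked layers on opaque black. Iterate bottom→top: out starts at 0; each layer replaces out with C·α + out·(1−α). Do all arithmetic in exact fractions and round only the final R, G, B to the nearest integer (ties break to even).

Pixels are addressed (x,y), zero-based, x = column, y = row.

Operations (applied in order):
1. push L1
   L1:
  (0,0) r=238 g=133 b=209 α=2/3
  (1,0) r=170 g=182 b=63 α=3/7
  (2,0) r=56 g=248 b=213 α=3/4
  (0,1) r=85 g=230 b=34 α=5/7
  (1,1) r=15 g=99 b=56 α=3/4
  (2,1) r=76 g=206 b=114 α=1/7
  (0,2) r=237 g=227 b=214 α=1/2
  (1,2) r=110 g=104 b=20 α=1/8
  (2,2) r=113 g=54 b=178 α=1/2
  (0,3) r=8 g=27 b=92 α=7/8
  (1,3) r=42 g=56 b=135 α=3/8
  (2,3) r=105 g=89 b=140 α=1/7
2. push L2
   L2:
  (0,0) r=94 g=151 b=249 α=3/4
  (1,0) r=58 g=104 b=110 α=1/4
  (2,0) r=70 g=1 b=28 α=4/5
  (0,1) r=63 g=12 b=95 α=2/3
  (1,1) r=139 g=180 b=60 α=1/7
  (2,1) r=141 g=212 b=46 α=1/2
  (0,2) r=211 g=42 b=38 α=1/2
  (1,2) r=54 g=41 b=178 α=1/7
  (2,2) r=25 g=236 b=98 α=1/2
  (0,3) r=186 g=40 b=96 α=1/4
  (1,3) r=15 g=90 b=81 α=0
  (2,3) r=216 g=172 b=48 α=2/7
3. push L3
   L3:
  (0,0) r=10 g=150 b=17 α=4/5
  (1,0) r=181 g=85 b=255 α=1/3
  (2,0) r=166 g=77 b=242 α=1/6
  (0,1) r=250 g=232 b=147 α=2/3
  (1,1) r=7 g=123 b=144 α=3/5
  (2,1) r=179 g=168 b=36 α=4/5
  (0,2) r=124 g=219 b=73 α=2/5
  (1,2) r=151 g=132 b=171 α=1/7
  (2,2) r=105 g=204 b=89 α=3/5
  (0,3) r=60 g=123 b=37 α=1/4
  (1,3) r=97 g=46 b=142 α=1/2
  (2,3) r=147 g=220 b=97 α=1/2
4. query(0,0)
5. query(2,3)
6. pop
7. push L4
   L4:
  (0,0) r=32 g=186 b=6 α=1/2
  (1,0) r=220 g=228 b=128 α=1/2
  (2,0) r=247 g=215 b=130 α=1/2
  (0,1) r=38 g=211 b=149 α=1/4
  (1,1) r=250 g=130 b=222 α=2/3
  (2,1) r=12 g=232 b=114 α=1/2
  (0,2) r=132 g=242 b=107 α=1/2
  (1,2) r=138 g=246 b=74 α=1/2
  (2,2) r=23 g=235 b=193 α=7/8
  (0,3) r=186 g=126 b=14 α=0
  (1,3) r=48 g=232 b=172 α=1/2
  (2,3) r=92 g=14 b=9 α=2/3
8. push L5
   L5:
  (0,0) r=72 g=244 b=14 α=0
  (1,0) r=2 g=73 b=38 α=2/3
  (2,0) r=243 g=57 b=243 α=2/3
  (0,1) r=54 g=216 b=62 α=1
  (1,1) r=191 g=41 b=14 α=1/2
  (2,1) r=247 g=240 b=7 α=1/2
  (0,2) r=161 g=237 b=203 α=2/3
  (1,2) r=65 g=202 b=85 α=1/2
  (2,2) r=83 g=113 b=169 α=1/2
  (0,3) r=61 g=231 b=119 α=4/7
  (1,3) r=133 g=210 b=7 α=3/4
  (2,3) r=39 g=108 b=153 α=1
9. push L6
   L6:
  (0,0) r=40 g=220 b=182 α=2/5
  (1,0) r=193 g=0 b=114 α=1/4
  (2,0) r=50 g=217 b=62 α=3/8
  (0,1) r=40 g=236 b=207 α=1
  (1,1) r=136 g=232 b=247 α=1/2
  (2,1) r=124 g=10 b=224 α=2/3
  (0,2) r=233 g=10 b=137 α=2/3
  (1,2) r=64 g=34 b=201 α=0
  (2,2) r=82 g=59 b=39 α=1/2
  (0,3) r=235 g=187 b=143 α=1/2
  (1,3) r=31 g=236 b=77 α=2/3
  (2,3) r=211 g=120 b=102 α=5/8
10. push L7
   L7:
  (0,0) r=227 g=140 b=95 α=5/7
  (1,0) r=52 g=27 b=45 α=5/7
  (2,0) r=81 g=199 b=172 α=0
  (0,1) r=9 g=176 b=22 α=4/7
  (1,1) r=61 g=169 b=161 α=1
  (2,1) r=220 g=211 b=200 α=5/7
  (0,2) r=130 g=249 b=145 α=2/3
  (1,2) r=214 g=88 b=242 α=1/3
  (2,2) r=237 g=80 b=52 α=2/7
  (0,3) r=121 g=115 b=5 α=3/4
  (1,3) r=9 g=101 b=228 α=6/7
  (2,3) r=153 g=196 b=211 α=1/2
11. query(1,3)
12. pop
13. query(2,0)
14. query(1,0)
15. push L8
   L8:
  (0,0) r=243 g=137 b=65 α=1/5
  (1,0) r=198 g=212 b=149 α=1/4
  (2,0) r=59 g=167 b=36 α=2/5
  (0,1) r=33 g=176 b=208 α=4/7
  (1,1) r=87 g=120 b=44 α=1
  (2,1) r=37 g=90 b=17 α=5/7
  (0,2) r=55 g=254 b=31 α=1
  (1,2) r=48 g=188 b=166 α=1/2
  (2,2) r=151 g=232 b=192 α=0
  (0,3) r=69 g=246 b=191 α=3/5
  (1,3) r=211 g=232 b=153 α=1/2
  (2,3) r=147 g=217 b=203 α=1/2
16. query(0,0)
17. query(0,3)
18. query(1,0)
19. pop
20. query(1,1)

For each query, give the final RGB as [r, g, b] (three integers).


at x=0,y=0 over L1,L2,L3:
+L1 (α=2/3) → [476/3, 266/3, 418/3]
+L2 (α=3/4) → [661/6, 1625/12, 2659/12]
+L3 (α=4/5) → [901/30, 1765/12, 695/12]
→ [30, 147, 58]

(2,3) stack=L1,L2,L3; from [0,0,0]:
+L1 (α=1/7) → [15, 89/7, 20]
+L2 (α=2/7) → [507/7, 2853/49, 28]
+L3 (α=1/2) → [768/7, 13633/98, 125/2]
rounded: [110, 139, 62]

query (1,3) [L1,L2,L4,L5,L6,L7] — begin 0,0,0
after L1 α=3/8: [63/4, 21, 405/8]
after L2 α=0: [63/4, 21, 405/8]
after L4 α=1/2: [255/8, 253/2, 1781/16]
after L5 α=3/4: [3447/32, 1513/8, 2117/64]
after L6 α=2/3: [5431/96, 1763/8, 3991/64]
after L7 α=6/7: [10615/672, 6611/56, 91543/448]
rounded: [16, 118, 204]

query (2,0) [L1,L2,L4,L5,L6] — begin 0,0,0
L1 α=3/4: [42, 186, 639/4]
L2 α=4/5: [322/5, 38, 1087/20]
L4 α=1/2: [1557/10, 253/2, 3687/40]
L5 α=2/3: [2139/10, 481/6, 7709/40]
L6 α=3/8: [2439/16, 6311/48, 9197/64]
rounded: [152, 131, 144]

(1,0) stack=L1,L2,L4,L5,L6; from [0,0,0]:
+L1 (α=3/7) → [510/7, 78, 27]
+L2 (α=1/4) → [484/7, 169/2, 191/4]
+L4 (α=1/2) → [1012/7, 625/4, 703/8]
+L5 (α=2/3) → [1040/21, 403/4, 437/8]
+L6 (α=1/4) → [2391/28, 1209/16, 2223/32]
= [85, 76, 69]

query (0,0) [L1,L2,L4,L5,L6,L8] — begin 0,0,0
L1 α=2/3: [476/3, 266/3, 418/3]
L2 α=3/4: [661/6, 1625/12, 2659/12]
L4 α=1/2: [853/12, 3857/24, 2731/24]
L5 α=0: [853/12, 3857/24, 2731/24]
L6 α=2/5: [1173/20, 7377/40, 5643/40]
L8 α=1/5: [2388/25, 8747/50, 6293/50]
→ [96, 175, 126]

query (0,3) [L1,L2,L4,L5,L6,L8] — begin 0,0,0
after L1 α=7/8: [7, 189/8, 161/2]
after L2 α=1/4: [207/4, 887/32, 675/8]
after L4 α=0: [207/4, 887/32, 675/8]
after L5 α=4/7: [1597/28, 32229/224, 5833/56]
after L6 α=1/2: [8177/56, 74117/448, 13841/112]
after L8 α=3/5: [13973/140, 239429/1120, 45929/280]
rounded: [100, 214, 164]

(1,0) stack=L1,L2,L4,L5,L6,L8; from [0,0,0]:
L1 α=3/7: [510/7, 78, 27]
L2 α=1/4: [484/7, 169/2, 191/4]
L4 α=1/2: [1012/7, 625/4, 703/8]
L5 α=2/3: [1040/21, 403/4, 437/8]
L6 α=1/4: [2391/28, 1209/16, 2223/32]
L8 α=1/4: [12717/112, 7019/64, 11437/128]
rounded: [114, 110, 89]

query (1,1) [L1,L2,L4,L5,L6] — begin 0,0,0
after L1 α=3/4: [45/4, 297/4, 42]
after L2 α=1/7: [59/2, 1251/14, 312/7]
after L4 α=2/3: [353/2, 4891/42, 1140/7]
after L5 α=1/2: [735/4, 6613/84, 619/7]
after L6 α=1/2: [1279/8, 26101/168, 1174/7]
= [160, 155, 168]


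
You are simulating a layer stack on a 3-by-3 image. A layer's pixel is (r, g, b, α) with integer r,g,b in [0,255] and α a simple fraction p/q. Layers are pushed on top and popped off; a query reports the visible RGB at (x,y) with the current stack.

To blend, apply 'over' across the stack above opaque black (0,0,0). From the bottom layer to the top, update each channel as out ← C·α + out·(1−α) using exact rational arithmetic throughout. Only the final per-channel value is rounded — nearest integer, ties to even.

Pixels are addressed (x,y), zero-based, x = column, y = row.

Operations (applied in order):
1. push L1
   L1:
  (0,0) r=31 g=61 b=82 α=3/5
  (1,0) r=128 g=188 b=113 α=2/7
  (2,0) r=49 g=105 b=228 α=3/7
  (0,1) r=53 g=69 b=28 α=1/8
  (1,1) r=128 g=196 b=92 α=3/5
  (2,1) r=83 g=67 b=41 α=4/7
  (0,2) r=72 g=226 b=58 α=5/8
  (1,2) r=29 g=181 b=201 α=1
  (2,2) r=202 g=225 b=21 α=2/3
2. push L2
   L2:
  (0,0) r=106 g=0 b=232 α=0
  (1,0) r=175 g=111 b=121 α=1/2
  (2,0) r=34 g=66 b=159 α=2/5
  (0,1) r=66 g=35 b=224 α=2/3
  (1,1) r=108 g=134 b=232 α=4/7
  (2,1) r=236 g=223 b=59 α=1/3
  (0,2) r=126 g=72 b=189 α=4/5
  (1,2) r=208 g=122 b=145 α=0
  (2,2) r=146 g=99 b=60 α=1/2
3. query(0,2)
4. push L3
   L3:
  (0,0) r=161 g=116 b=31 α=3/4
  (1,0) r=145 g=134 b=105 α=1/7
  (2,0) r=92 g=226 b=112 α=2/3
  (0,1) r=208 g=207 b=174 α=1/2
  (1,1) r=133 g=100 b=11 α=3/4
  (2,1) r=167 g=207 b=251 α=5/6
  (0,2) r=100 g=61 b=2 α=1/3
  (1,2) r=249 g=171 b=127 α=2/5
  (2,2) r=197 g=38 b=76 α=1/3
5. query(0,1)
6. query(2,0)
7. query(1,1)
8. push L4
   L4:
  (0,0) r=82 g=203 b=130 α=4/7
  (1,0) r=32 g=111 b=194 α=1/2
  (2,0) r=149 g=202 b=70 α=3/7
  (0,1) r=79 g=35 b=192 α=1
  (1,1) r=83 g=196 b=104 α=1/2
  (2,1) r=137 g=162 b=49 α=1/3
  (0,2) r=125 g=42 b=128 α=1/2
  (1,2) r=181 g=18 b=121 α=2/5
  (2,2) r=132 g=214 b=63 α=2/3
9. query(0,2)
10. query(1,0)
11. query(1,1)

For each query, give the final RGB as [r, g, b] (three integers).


query (0,2) [L1,L2] — begin 0,0,0
+L1 (α=5/8) → [45, 565/4, 145/4]
+L2 (α=4/5) → [549/5, 1717/20, 3169/20]
→ [110, 86, 158]

(0,1) stack=L1,L2,L3; from [0,0,0]:
L1 α=1/8: [53/8, 69/8, 7/2]
L2 α=2/3: [1109/24, 629/24, 301/2]
L3 α=1/2: [6101/48, 5597/48, 649/4]
= [127, 117, 162]

at x=2,y=0 over L1,L2,L3:
after L1 α=3/7: [21, 45, 684/7]
after L2 α=2/5: [131/5, 267/5, 4278/35]
after L3 α=2/3: [1051/15, 2527/15, 12118/105]
rounded: [70, 168, 115]

at x=1,y=1 over L1,L2,L3:
L1 α=3/5: [384/5, 588/5, 276/5]
L2 α=4/7: [3312/35, 4444/35, 5468/35]
L3 α=3/4: [17277/140, 3736/35, 6623/140]
rounded: [123, 107, 47]

at x=0,y=2 over L1,L2,L3,L4:
after L1 α=5/8: [45, 565/4, 145/4]
after L2 α=4/5: [549/5, 1717/20, 3169/20]
after L3 α=1/3: [1598/15, 2327/30, 1063/10]
after L4 α=1/2: [3473/30, 3587/60, 2343/20]
= [116, 60, 117]

at x=1,y=0 over L1,L2,L3,L4:
+L1 (α=2/7) → [256/7, 376/7, 226/7]
+L2 (α=1/2) → [1481/14, 1153/14, 1073/14]
+L3 (α=1/7) → [5458/49, 4397/49, 3954/49]
+L4 (α=1/2) → [3513/49, 4918/49, 6730/49]
= [72, 100, 137]

at x=1,y=1 over L1,L2,L3,L4:
L1 α=3/5: [384/5, 588/5, 276/5]
L2 α=4/7: [3312/35, 4444/35, 5468/35]
L3 α=3/4: [17277/140, 3736/35, 6623/140]
L4 α=1/2: [28897/280, 5298/35, 21183/280]
rounded: [103, 151, 76]


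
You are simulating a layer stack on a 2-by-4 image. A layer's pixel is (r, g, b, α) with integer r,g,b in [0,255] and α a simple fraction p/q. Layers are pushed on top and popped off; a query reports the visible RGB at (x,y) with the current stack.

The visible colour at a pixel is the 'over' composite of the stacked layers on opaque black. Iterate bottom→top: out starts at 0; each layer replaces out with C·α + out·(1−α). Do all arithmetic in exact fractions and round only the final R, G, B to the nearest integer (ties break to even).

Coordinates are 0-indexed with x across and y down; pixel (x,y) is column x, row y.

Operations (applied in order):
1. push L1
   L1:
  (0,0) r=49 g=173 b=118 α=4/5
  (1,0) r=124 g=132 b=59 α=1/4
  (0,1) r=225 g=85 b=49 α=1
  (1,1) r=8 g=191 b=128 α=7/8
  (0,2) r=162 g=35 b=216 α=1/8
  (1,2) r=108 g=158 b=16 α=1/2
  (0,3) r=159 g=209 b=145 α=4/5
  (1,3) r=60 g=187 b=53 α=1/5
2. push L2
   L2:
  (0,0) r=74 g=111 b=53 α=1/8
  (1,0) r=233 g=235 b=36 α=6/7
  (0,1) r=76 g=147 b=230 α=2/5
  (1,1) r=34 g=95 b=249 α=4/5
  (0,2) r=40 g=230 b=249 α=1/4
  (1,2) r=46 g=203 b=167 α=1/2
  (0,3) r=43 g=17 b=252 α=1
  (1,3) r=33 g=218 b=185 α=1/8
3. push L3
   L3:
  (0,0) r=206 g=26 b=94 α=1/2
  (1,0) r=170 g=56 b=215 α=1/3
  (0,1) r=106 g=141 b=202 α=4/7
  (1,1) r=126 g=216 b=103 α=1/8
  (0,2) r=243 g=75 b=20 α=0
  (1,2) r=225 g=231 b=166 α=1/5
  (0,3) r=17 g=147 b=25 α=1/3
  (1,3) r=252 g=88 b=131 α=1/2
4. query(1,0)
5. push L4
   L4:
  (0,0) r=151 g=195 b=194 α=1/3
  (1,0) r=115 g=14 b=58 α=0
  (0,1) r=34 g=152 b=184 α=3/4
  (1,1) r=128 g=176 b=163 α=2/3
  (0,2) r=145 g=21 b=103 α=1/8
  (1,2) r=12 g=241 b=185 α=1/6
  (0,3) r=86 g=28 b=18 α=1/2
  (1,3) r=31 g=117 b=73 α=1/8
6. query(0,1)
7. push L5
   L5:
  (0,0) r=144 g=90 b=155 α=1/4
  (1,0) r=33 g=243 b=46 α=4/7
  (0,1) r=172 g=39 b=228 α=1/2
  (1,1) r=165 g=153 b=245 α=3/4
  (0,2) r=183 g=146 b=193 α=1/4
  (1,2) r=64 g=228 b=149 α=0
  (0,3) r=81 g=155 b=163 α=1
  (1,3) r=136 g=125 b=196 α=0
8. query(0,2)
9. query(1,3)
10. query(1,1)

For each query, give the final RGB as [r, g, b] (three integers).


(1,0) stack=L1,L2,L3; from [0,0,0]:
L1 α=1/4: [31, 33, 59/4]
L2 α=6/7: [1429/7, 1443/7, 923/28]
L3 α=1/3: [4048/21, 3278/21, 1311/14]
= [193, 156, 94]

query (0,1) [L1,L2,L3,L4] — begin 0,0,0
after L1 α=1: [225, 85, 49]
after L2 α=2/5: [827/5, 549/5, 607/5]
after L3 α=4/7: [4601/35, 4467/35, 5861/35]
after L4 α=3/4: [8171/140, 20427/140, 25181/140]
→ [58, 146, 180]

at x=0,y=2 over L1,L2,L3,L4,L5:
L1 α=1/8: [81/4, 35/8, 27]
L2 α=1/4: [403/16, 1945/32, 165/2]
L3 α=0: [403/16, 1945/32, 165/2]
L4 α=1/8: [5141/128, 14287/256, 1361/16]
L5 α=1/4: [38847/512, 80237/1024, 7171/64]
→ [76, 78, 112]

at x=1,y=3 over L1,L2,L3,L4,L5:
after L1 α=1/5: [12, 187/5, 53/5]
after L2 α=1/8: [117/8, 2399/40, 162/5]
after L3 α=1/2: [2133/16, 5919/80, 817/10]
after L4 α=1/8: [15427/128, 50793/640, 6449/80]
after L5 α=0: [15427/128, 50793/640, 6449/80]
= [121, 79, 81]

query (1,1) [L1,L2,L3,L4,L5] — begin 0,0,0
+L1 (α=7/8) → [7, 1337/8, 112]
+L2 (α=4/5) → [143/5, 4377/40, 1108/5]
+L3 (α=1/8) → [1631/40, 39279/320, 8271/40]
+L4 (α=2/3) → [3957/40, 151919/960, 21311/120]
+L5 (α=3/4) → [23757/160, 592559/3840, 109511/480]
rounded: [148, 154, 228]


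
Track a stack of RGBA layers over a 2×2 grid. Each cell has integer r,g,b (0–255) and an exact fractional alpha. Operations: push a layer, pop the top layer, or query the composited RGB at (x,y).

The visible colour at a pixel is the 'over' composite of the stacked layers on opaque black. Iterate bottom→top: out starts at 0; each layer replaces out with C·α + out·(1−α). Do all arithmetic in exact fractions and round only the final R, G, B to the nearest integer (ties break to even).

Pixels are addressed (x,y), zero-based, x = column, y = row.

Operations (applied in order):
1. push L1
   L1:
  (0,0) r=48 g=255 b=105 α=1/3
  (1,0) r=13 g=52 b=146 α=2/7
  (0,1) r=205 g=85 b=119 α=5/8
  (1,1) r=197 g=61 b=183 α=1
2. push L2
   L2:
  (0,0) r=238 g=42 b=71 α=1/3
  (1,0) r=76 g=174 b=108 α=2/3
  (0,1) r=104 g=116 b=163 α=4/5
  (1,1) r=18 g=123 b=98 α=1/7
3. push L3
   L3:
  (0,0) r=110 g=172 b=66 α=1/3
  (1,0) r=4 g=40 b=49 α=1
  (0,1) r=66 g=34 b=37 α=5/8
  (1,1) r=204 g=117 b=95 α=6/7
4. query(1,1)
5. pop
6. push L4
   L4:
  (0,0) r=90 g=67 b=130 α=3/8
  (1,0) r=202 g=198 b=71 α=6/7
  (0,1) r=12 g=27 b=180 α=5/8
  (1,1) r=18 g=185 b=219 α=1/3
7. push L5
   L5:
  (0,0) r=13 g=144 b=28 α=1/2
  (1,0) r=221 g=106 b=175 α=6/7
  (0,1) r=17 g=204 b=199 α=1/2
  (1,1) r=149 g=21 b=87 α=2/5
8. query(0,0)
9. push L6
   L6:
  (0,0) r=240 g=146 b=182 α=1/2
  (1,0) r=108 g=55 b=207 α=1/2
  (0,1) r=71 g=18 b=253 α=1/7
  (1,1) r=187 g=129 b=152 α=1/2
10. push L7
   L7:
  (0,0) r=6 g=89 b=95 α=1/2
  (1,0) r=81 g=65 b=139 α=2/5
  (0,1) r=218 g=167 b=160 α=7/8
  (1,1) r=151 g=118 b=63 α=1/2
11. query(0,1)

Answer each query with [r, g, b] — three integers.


query (1,1) [L1,L2,L3] — begin 0,0,0
L1 α=1: [197, 61, 183]
L2 α=1/7: [1200/7, 489/7, 1196/7]
L3 α=6/7: [9768/49, 5403/49, 5186/49]
→ [199, 110, 106]

query (0,0) [L1,L2,L4,L5] — begin 0,0,0
after L1 α=1/3: [16, 85, 35]
after L2 α=1/3: [90, 212/3, 47]
after L4 α=3/8: [90, 1663/24, 625/8]
after L5 α=1/2: [103/2, 5119/48, 849/16]
= [52, 107, 53]

at x=0,y=1 over L1,L2,L4,L5,L6,L7:
+L1 (α=5/8) → [1025/8, 425/8, 595/8]
+L2 (α=4/5) → [4353/40, 4137/40, 5811/40]
+L4 (α=5/8) → [15459/320, 17811/320, 53433/320]
+L5 (α=1/2) → [20899/640, 83091/640, 117113/640]
+L6 (α=1/7) → [85417/2240, 255033/2240, 61757/320]
+L7 (α=7/8) → [3503657/17920, 2873593/17920, 420157/2560]
rounded: [196, 160, 164]


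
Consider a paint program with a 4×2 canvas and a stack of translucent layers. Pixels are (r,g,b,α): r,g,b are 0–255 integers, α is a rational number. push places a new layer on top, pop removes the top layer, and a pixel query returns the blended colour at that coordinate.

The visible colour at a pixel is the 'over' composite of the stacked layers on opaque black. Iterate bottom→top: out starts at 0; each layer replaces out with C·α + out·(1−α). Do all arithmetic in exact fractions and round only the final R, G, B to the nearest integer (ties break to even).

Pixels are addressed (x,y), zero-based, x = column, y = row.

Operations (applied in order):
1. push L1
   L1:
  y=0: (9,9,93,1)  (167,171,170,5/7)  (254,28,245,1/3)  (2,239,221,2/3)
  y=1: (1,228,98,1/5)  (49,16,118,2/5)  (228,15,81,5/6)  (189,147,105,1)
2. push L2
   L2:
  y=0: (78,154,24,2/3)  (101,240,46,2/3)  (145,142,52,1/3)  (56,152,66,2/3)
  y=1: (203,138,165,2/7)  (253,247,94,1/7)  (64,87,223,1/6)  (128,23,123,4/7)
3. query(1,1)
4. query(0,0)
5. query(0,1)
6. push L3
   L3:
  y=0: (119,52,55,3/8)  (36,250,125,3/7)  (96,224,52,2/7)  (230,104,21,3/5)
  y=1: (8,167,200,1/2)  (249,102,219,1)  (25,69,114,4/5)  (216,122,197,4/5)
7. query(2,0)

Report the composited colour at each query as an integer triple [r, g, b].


(1,1) stack=L1,L2; from [0,0,0]:
+L1 (α=2/5) → [98/5, 32/5, 236/5]
+L2 (α=1/7) → [1853/35, 1427/35, 1886/35]
→ [53, 41, 54]

at x=0,y=0 over L1,L2:
after L1 α=1: [9, 9, 93]
after L2 α=2/3: [55, 317/3, 47]
= [55, 106, 47]

query (0,1) [L1,L2] — begin 0,0,0
L1 α=1/5: [1/5, 228/5, 98/5]
L2 α=2/7: [407/7, 72, 428/7]
= [58, 72, 61]

query (2,0) [L1,L2,L3] — begin 0,0,0
L1 α=1/3: [254/3, 28/3, 245/3]
L2 α=1/3: [943/9, 482/9, 646/9]
L3 α=2/7: [6443/63, 6442/63, 4166/63]
→ [102, 102, 66]


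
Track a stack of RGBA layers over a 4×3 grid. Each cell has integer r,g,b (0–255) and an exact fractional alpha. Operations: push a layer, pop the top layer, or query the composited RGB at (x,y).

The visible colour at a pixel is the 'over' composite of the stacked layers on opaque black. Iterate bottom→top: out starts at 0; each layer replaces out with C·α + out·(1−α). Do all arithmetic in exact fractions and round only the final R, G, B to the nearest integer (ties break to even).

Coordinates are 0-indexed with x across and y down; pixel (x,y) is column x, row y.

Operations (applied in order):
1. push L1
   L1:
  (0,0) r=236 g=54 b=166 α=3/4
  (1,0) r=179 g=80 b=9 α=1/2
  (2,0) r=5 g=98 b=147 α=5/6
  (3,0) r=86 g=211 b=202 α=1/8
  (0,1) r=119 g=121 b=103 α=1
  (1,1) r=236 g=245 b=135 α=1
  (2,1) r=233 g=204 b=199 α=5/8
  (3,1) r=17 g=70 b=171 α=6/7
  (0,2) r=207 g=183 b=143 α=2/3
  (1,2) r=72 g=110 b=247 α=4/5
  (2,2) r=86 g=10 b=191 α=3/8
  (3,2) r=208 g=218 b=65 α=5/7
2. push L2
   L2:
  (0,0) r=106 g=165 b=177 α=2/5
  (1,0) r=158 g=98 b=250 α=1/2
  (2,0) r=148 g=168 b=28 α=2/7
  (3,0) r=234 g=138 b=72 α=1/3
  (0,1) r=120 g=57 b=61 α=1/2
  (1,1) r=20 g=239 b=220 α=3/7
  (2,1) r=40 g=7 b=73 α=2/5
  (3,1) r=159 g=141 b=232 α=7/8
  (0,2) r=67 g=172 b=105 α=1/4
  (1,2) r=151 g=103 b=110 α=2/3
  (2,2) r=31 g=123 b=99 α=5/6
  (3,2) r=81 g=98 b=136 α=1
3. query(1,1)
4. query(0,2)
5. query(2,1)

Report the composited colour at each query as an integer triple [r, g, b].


at x=1,y=1 over L1,L2:
+L1 (α=1) → [236, 245, 135]
+L2 (α=3/7) → [1004/7, 1697/7, 1200/7]
rounded: [143, 242, 171]

(0,2) stack=L1,L2; from [0,0,0]:
+L1 (α=2/3) → [138, 122, 286/3]
+L2 (α=1/4) → [481/4, 269/2, 391/4]
→ [120, 134, 98]

(2,1) stack=L1,L2; from [0,0,0]:
after L1 α=5/8: [1165/8, 255/2, 995/8]
after L2 α=2/5: [827/8, 793/10, 4153/40]
= [103, 79, 104]


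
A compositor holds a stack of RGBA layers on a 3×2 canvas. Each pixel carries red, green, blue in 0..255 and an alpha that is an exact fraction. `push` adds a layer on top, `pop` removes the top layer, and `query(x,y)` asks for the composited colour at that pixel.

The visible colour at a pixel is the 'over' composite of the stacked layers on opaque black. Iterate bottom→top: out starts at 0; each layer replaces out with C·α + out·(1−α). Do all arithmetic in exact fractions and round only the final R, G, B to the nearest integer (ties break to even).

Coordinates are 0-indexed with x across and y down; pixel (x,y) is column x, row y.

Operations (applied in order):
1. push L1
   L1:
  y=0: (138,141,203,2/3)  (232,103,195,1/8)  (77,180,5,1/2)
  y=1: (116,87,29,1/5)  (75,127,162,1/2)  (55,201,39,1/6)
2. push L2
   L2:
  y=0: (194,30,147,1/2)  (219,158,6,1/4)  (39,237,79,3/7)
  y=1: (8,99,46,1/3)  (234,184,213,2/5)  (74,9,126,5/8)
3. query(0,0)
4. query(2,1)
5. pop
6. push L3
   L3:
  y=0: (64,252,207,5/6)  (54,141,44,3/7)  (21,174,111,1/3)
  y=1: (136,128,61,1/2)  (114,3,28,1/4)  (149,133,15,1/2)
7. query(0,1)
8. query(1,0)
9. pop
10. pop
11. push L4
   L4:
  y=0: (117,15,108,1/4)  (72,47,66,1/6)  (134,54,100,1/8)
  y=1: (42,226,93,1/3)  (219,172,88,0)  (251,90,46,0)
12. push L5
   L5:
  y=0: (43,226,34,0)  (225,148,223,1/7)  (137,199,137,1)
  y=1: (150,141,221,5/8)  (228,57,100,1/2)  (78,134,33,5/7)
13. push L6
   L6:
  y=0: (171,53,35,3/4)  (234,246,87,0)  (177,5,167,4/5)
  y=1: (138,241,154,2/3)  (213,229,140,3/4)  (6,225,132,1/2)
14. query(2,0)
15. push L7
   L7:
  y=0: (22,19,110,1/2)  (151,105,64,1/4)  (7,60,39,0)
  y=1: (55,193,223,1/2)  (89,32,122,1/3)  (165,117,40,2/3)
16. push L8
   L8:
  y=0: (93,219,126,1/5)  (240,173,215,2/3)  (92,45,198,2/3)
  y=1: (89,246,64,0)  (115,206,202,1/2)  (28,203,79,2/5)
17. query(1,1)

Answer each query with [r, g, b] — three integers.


at x=0,y=0 over L1,L2:
L1 α=2/3: [92, 94, 406/3]
L2 α=1/2: [143, 62, 847/6]
→ [143, 62, 141]

(2,1) stack=L1,L2; from [0,0,0]:
+L1 (α=1/6) → [55/6, 67/2, 13/2]
+L2 (α=5/8) → [795/16, 291/16, 1299/16]
= [50, 18, 81]

at x=0,y=1 over L1,L3:
L1 α=1/5: [116/5, 87/5, 29/5]
L3 α=1/2: [398/5, 727/10, 167/5]
→ [80, 73, 33]

(1,0) stack=L1,L3; from [0,0,0]:
+L1 (α=1/8) → [29, 103/8, 195/8]
+L3 (α=3/7) → [278/7, 949/14, 459/14]
rounded: [40, 68, 33]

(2,0) stack=L4,L5,L6; from [0,0,0]:
L4 α=1/8: [67/4, 27/4, 25/2]
L5 α=1: [137, 199, 137]
L6 α=4/5: [169, 219/5, 161]
= [169, 44, 161]

query (1,1) [L4,L5,L6,L7,L8] — begin 0,0,0
after L4 α=0: [0, 0, 0]
after L5 α=1/2: [114, 57/2, 50]
after L6 α=3/4: [753/4, 1431/8, 235/2]
after L7 α=1/3: [931/6, 1559/12, 119]
after L8 α=1/2: [1621/12, 4031/24, 321/2]
= [135, 168, 160]


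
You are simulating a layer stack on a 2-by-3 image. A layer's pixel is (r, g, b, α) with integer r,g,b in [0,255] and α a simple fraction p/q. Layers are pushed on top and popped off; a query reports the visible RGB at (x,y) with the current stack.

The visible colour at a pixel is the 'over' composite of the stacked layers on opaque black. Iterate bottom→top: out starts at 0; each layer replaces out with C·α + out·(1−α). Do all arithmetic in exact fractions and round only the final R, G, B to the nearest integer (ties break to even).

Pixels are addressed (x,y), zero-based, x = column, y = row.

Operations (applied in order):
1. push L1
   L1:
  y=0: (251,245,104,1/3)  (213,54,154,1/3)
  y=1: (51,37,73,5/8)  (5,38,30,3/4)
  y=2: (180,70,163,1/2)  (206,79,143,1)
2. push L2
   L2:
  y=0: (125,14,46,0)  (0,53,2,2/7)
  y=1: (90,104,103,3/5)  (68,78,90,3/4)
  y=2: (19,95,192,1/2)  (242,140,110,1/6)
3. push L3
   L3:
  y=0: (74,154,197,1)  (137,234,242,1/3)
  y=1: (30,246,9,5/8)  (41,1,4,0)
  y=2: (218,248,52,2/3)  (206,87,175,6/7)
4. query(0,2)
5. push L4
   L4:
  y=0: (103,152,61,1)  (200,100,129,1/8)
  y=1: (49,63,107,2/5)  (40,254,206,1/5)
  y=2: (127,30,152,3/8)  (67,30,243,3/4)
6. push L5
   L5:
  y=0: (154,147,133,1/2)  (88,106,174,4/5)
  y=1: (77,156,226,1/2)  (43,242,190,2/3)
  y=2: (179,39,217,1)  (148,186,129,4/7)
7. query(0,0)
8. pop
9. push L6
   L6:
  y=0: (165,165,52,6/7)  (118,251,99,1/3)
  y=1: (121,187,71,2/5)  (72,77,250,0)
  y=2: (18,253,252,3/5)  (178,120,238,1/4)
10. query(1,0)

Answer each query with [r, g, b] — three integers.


at x=0,y=2 over L1,L2,L3:
L1 α=1/2: [90, 35, 163/2]
L2 α=1/2: [109/2, 65, 547/4]
L3 α=2/3: [327/2, 187, 321/4]
= [164, 187, 80]

at x=0,y=0 over L1,L2,L3,L4,L5:
+L1 (α=1/3) → [251/3, 245/3, 104/3]
+L2 (α=0) → [251/3, 245/3, 104/3]
+L3 (α=1) → [74, 154, 197]
+L4 (α=1) → [103, 152, 61]
+L5 (α=1/2) → [257/2, 299/2, 97]
rounded: [128, 150, 97]

(1,0) stack=L1,L2,L3,L4,L6; from [0,0,0]:
+L1 (α=1/3) → [71, 18, 154/3]
+L2 (α=2/7) → [355/7, 28, 782/21]
+L3 (α=1/3) → [1669/21, 290/3, 6646/63]
+L4 (α=1/8) → [2269/24, 1165/12, 7807/72]
+L6 (α=1/3) → [3685/36, 2671/18, 11371/108]
rounded: [102, 148, 105]


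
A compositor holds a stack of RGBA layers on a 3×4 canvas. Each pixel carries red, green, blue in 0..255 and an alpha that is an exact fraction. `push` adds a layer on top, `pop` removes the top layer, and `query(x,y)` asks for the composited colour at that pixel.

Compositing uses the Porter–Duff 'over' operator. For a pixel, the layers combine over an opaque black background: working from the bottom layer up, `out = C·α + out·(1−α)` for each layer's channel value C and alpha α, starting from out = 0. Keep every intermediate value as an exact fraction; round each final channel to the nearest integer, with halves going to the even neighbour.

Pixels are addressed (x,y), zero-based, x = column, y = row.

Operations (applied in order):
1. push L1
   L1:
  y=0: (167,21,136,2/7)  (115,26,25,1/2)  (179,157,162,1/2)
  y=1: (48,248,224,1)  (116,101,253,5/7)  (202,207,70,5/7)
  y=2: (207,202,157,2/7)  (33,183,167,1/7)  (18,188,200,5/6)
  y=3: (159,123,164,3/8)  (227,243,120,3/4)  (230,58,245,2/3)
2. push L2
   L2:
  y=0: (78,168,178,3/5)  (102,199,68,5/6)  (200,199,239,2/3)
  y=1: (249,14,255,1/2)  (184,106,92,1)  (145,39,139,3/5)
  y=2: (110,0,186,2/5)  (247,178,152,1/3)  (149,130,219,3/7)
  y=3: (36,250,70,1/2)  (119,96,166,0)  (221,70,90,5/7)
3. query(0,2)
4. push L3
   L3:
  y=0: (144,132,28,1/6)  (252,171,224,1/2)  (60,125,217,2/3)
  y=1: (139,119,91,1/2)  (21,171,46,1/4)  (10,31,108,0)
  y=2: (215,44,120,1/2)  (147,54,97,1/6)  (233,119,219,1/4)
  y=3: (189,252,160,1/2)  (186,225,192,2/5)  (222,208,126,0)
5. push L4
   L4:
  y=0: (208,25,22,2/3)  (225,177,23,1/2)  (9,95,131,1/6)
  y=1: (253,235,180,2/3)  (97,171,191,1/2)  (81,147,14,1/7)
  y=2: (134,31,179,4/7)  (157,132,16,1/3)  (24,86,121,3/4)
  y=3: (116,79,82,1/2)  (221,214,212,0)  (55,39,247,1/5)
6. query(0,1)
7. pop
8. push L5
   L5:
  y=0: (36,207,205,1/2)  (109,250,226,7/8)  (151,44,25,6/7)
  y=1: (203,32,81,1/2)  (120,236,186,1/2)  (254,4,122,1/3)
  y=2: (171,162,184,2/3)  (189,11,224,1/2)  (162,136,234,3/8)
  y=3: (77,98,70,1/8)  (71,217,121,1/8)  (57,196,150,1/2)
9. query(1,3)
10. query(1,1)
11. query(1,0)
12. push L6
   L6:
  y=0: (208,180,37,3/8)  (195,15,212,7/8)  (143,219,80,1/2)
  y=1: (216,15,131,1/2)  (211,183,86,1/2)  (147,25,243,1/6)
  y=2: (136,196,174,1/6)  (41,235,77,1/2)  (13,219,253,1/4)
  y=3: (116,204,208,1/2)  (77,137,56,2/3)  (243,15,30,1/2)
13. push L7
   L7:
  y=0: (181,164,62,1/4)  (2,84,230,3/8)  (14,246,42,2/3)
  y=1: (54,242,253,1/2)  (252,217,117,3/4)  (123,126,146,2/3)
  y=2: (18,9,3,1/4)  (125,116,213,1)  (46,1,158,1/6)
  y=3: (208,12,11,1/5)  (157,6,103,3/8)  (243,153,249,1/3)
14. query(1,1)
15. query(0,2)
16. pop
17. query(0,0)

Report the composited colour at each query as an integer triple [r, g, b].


(0,2) stack=L1,L2; from [0,0,0]:
after L1 α=2/7: [414/7, 404/7, 314/7]
after L2 α=2/5: [2782/35, 1212/35, 3546/35]
→ [79, 35, 101]

query (0,1) [L1,L2,L3,L4] — begin 0,0,0
after L1 α=1: [48, 248, 224]
after L2 α=1/2: [297/2, 131, 479/2]
after L3 α=1/2: [575/4, 125, 661/4]
after L4 α=2/3: [2599/12, 595/3, 2101/12]
= [217, 198, 175]

at x=1,y=3 over L1,L2,L3,L5:
L1 α=3/4: [681/4, 729/4, 90]
L2 α=0: [681/4, 729/4, 90]
L3 α=2/5: [3531/20, 3987/20, 654/5]
L5 α=1/8: [26137/160, 32249/160, 5183/40]
rounded: [163, 202, 130]

(1,1) stack=L1,L2,L3,L5; from [0,0,0]:
L1 α=5/7: [580/7, 505/7, 1265/7]
L2 α=1: [184, 106, 92]
L3 α=1/4: [573/4, 489/4, 161/2]
L5 α=1/2: [1053/8, 1433/8, 533/4]
rounded: [132, 179, 133]

at x=1,y=0 over L1,L2,L3,L5:
after L1 α=1/2: [115/2, 13, 25/2]
after L2 α=5/6: [1135/12, 168, 235/4]
after L3 α=1/2: [4159/24, 339/2, 1131/8]
after L5 α=7/8: [22471/192, 3839/16, 13787/64]
rounded: [117, 240, 215]

query (1,1) [L1,L2,L3,L5,L6,L7] — begin 0,0,0
after L1 α=5/7: [580/7, 505/7, 1265/7]
after L2 α=1: [184, 106, 92]
after L3 α=1/4: [573/4, 489/4, 161/2]
after L5 α=1/2: [1053/8, 1433/8, 533/4]
after L6 α=1/2: [2741/16, 2897/16, 877/8]
after L7 α=3/4: [14837/64, 13313/64, 3685/32]
→ [232, 208, 115]

query (0,2) [L1,L2,L3,L5,L6,L7] — begin 0,0,0
L1 α=2/7: [414/7, 404/7, 314/7]
L2 α=2/5: [2782/35, 1212/35, 3546/35]
L3 α=1/2: [10307/70, 1376/35, 3873/35]
L5 α=2/3: [34247/210, 12716/105, 16753/105]
L6 α=1/6: [39959/252, 8416/63, 20407/126]
L7 α=1/4: [41471/336, 8605/84, 20533/168]
rounded: [123, 102, 122]

at x=0,y=0 over L1,L2,L3,L5,L6:
L1 α=2/7: [334/7, 6, 272/7]
L2 α=3/5: [2306/35, 516/5, 4282/35]
L3 α=1/6: [1657/21, 108, 2239/21]
L5 α=1/2: [2413/42, 315/2, 3272/21]
L6 α=3/8: [38273/336, 2655/16, 18691/168]
rounded: [114, 166, 111]


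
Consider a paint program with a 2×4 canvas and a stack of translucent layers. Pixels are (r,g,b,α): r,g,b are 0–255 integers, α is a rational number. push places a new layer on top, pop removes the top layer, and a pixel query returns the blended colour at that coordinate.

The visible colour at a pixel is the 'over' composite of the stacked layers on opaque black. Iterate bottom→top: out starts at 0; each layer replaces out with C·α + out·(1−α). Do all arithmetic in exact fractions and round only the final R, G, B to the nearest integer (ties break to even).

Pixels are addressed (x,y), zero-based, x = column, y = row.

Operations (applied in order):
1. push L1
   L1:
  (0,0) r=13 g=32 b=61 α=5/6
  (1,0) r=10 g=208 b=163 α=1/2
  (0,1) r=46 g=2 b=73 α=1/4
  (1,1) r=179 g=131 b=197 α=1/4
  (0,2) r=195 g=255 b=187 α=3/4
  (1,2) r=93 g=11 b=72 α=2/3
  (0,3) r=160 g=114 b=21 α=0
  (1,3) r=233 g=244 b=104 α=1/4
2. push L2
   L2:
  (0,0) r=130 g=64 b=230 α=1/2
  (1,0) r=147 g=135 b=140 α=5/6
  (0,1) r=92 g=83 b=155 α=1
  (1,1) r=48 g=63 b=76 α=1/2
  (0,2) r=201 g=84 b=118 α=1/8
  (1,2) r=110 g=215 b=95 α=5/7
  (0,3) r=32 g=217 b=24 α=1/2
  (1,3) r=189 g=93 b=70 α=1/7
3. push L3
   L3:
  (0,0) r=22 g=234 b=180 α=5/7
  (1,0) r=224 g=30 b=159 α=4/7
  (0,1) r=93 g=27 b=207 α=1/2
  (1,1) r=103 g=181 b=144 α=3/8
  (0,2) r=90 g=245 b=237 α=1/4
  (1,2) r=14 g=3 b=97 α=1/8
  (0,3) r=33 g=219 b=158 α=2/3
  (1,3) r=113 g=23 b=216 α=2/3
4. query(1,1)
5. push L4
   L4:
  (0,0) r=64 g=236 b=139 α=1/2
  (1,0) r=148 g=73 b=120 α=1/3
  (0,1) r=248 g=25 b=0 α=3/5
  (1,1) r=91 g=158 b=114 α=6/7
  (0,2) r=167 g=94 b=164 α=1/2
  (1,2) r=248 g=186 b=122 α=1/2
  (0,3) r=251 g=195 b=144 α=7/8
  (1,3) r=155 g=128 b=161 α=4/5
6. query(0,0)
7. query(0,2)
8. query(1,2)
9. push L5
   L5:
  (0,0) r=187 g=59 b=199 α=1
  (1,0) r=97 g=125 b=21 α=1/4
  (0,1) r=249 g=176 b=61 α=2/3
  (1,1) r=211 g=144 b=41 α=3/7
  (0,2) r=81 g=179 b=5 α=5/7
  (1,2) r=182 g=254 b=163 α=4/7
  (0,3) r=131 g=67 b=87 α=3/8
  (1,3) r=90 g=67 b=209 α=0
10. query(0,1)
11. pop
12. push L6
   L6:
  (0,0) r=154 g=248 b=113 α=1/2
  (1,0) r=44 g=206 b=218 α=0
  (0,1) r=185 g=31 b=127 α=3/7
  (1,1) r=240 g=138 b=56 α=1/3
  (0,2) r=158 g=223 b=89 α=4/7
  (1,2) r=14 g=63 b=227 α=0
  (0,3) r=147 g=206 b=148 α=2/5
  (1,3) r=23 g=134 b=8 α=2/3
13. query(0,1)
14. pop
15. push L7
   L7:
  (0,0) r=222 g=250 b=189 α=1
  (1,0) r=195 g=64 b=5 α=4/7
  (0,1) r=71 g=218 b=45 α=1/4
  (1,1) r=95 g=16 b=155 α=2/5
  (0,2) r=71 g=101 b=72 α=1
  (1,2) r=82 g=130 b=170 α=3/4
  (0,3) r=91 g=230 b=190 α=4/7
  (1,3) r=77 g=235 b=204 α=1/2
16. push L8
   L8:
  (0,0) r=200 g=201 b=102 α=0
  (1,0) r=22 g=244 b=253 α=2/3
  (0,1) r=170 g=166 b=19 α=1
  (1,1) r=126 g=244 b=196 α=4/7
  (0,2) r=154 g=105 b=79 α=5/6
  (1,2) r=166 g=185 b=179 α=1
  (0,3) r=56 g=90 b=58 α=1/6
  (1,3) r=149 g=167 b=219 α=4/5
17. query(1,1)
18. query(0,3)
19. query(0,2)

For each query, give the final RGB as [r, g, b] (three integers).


(1,1) stack=L1,L2,L3; from [0,0,0]:
L1 α=1/4: [179/4, 131/4, 197/4]
L2 α=1/2: [371/8, 383/8, 501/8]
L3 α=3/8: [4327/64, 6259/64, 5961/64]
→ [68, 98, 93]

query (0,0) [L1,L2,L3,L4] — begin 0,0,0
after L1 α=5/6: [65/6, 80/3, 305/6]
after L2 α=1/2: [845/12, 136/3, 1685/12]
after L3 α=5/7: [215/6, 3782/21, 7085/42]
after L4 α=1/2: [599/12, 4369/21, 12923/84]
= [50, 208, 154]

query (0,2) [L1,L2,L3,L4] — begin 0,0,0
L1 α=3/4: [585/4, 765/4, 561/4]
L2 α=1/8: [4899/32, 5691/32, 4399/32]
L3 α=1/4: [17577/128, 24913/128, 20781/128]
L4 α=1/2: [38953/256, 36945/256, 41773/256]
→ [152, 144, 163]

query (1,2) [L1,L2,L3,L4] — begin 0,0,0
+L1 (α=2/3) → [62, 22/3, 48]
+L2 (α=5/7) → [674/7, 467/3, 571/7]
+L3 (α=1/8) → [86, 1639/12, 167/2]
+L4 (α=1/2) → [167, 3871/24, 411/4]
= [167, 161, 103]

query (0,1) [L1,L2,L3,L4,L5] — begin 0,0,0
+L1 (α=1/4) → [23/2, 1/2, 73/4]
+L2 (α=1) → [92, 83, 155]
+L3 (α=1/2) → [185/2, 55, 181]
+L4 (α=3/5) → [929/5, 37, 362/5]
+L5 (α=2/3) → [3419/15, 389/3, 324/5]
→ [228, 130, 65]

at x=0,y=1 over L1,L2,L3,L4,L6:
L1 α=1/4: [23/2, 1/2, 73/4]
L2 α=1: [92, 83, 155]
L3 α=1/2: [185/2, 55, 181]
L4 α=3/5: [929/5, 37, 362/5]
L6 α=3/7: [6491/35, 241/7, 479/5]
rounded: [185, 34, 96]

(1,1) stack=L1,L2,L3,L4,L7,L8; from [0,0,0]:
after L1 α=1/4: [179/4, 131/4, 197/4]
after L2 α=1/2: [371/8, 383/8, 501/8]
after L3 α=3/8: [4327/64, 6259/64, 5961/64]
after L4 α=6/7: [39271/448, 66931/448, 49737/448]
after L7 α=2/5: [202933/2240, 215129/2240, 288091/2240]
after L8 α=4/7: [1737759/15680, 2831627/15680, 2620433/15680]
→ [111, 181, 167]

query (0,3) [L1,L2,L3,L4,L7,L8] — begin 0,0,0
L1 α=0: [0, 0, 0]
L2 α=1/2: [16, 217/2, 12]
L3 α=2/3: [82/3, 1093/6, 328/3]
L4 α=7/8: [5353/24, 9283/48, 419/3]
L7 α=4/7: [8265/56, 3429/16, 1179/7]
L8 α=1/6: [44461/336, 6195/32, 6301/42]
= [132, 194, 150]

query (0,2) [L1,L2,L3,L4,L7,L8] — begin 0,0,0
after L1 α=3/4: [585/4, 765/4, 561/4]
after L2 α=1/8: [4899/32, 5691/32, 4399/32]
after L3 α=1/4: [17577/128, 24913/128, 20781/128]
after L4 α=1/2: [38953/256, 36945/256, 41773/256]
after L7 α=1: [71, 101, 72]
after L8 α=5/6: [841/6, 313/3, 467/6]
→ [140, 104, 78]


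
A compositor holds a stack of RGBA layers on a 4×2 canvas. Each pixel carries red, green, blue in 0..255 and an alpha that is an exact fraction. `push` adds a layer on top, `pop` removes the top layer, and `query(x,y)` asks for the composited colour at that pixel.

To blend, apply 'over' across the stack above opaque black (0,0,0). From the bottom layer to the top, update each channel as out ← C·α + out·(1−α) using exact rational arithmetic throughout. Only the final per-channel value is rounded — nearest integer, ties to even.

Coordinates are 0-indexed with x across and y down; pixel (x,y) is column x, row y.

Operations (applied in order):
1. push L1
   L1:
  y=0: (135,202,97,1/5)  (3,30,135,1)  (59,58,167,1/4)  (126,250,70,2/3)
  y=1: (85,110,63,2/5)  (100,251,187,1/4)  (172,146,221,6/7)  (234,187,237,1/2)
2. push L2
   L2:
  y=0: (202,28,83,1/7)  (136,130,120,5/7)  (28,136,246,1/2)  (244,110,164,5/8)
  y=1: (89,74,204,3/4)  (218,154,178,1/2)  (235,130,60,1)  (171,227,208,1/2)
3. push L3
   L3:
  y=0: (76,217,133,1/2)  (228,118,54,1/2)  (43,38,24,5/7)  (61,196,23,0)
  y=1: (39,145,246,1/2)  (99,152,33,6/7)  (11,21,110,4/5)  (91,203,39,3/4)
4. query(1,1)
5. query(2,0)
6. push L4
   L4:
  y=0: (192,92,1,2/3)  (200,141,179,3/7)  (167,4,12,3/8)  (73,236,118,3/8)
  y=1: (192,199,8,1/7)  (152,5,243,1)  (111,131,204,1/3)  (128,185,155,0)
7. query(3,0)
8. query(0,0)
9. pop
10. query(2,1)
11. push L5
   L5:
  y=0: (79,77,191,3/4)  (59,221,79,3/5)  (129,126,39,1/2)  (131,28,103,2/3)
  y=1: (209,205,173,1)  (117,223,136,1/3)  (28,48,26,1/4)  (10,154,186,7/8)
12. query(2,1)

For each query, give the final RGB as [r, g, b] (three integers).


at x=1,y=1 over L1,L2,L3:
after L1 α=1/4: [25, 251/4, 187/4]
after L2 α=1/2: [243/2, 867/8, 899/8]
after L3 α=6/7: [1431/14, 8163/56, 2483/56]
= [102, 146, 44]

query (2,0) [L1,L2,L3] — begin 0,0,0
L1 α=1/4: [59/4, 29/2, 167/4]
L2 α=1/2: [171/8, 301/4, 1151/8]
L3 α=5/7: [1031/28, 681/14, 233/4]
rounded: [37, 49, 58]

at x=3,y=0 over L1,L2,L3,L4:
+L1 (α=2/3) → [84, 500/3, 140/3]
+L2 (α=5/8) → [184, 525/4, 120]
+L3 (α=0) → [184, 525/4, 120]
+L4 (α=3/8) → [1139/8, 5457/32, 477/4]
rounded: [142, 171, 119]

query (0,0) [L1,L2,L3,L4] — begin 0,0,0
+L1 (α=1/5) → [27, 202/5, 97/5]
+L2 (α=1/7) → [52, 1352/35, 997/35]
+L3 (α=1/2) → [64, 8947/70, 2826/35]
+L4 (α=2/3) → [448/3, 21827/210, 2896/105]
= [149, 104, 28]

at x=2,y=1 over L1,L2,L3:
after L1 α=6/7: [1032/7, 876/7, 1326/7]
after L2 α=1: [235, 130, 60]
after L3 α=4/5: [279/5, 214/5, 100]
→ [56, 43, 100]

(2,1) stack=L1,L2,L3,L5; from [0,0,0]:
after L1 α=6/7: [1032/7, 876/7, 1326/7]
after L2 α=1: [235, 130, 60]
after L3 α=4/5: [279/5, 214/5, 100]
after L5 α=1/4: [977/20, 441/10, 163/2]
→ [49, 44, 82]


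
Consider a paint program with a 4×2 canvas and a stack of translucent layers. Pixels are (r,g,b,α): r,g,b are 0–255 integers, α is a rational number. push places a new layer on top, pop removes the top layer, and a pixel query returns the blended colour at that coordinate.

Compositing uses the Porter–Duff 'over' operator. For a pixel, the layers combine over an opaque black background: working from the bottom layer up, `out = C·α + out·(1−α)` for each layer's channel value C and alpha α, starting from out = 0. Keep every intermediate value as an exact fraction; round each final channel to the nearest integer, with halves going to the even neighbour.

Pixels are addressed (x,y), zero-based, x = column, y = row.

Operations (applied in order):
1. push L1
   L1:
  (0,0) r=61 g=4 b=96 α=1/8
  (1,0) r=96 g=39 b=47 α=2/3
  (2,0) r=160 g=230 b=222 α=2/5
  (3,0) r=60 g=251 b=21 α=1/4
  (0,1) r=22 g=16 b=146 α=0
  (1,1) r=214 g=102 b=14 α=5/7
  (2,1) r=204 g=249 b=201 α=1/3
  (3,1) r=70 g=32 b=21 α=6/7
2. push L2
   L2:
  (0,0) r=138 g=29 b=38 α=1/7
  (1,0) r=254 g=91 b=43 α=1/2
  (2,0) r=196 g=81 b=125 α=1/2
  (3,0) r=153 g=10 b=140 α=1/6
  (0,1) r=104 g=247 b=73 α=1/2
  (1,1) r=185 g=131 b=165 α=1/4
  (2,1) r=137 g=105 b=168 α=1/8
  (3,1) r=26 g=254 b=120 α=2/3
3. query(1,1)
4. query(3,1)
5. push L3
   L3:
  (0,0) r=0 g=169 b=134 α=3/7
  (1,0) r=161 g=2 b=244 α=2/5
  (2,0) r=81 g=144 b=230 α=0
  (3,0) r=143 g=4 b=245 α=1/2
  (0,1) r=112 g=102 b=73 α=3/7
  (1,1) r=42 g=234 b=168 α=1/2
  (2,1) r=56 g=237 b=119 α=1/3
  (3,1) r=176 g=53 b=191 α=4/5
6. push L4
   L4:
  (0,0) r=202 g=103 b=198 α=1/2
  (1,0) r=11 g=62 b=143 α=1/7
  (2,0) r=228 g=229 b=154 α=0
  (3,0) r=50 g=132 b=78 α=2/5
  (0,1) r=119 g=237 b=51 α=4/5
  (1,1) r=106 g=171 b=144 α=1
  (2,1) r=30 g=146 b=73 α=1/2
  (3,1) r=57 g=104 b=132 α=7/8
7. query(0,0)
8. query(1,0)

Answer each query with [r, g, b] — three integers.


at x=1,y=1 over L1,L2:
+L1 (α=5/7) → [1070/7, 510/7, 10]
+L2 (α=1/4) → [4505/28, 2447/28, 195/4]
= [161, 87, 49]

(3,1) stack=L1,L2; from [0,0,0]:
after L1 α=6/7: [60, 192/7, 18]
after L2 α=2/3: [112/3, 3748/21, 86]
rounded: [37, 178, 86]

at x=0,y=0 over L1,L2,L3,L4:
L1 α=1/8: [61/8, 1/2, 12]
L2 α=1/7: [105/4, 32/7, 110/7]
L3 α=3/7: [15, 3677/49, 3254/49]
L4 α=1/2: [217/2, 4362/49, 6478/49]
rounded: [108, 89, 132]

(1,0) stack=L1,L2,L3,L4; from [0,0,0]:
after L1 α=2/3: [64, 26, 94/3]
after L2 α=1/2: [159, 117/2, 223/6]
after L3 α=2/5: [799/5, 359/10, 1199/10]
after L4 α=1/7: [4849/35, 1387/35, 616/5]
→ [139, 40, 123]


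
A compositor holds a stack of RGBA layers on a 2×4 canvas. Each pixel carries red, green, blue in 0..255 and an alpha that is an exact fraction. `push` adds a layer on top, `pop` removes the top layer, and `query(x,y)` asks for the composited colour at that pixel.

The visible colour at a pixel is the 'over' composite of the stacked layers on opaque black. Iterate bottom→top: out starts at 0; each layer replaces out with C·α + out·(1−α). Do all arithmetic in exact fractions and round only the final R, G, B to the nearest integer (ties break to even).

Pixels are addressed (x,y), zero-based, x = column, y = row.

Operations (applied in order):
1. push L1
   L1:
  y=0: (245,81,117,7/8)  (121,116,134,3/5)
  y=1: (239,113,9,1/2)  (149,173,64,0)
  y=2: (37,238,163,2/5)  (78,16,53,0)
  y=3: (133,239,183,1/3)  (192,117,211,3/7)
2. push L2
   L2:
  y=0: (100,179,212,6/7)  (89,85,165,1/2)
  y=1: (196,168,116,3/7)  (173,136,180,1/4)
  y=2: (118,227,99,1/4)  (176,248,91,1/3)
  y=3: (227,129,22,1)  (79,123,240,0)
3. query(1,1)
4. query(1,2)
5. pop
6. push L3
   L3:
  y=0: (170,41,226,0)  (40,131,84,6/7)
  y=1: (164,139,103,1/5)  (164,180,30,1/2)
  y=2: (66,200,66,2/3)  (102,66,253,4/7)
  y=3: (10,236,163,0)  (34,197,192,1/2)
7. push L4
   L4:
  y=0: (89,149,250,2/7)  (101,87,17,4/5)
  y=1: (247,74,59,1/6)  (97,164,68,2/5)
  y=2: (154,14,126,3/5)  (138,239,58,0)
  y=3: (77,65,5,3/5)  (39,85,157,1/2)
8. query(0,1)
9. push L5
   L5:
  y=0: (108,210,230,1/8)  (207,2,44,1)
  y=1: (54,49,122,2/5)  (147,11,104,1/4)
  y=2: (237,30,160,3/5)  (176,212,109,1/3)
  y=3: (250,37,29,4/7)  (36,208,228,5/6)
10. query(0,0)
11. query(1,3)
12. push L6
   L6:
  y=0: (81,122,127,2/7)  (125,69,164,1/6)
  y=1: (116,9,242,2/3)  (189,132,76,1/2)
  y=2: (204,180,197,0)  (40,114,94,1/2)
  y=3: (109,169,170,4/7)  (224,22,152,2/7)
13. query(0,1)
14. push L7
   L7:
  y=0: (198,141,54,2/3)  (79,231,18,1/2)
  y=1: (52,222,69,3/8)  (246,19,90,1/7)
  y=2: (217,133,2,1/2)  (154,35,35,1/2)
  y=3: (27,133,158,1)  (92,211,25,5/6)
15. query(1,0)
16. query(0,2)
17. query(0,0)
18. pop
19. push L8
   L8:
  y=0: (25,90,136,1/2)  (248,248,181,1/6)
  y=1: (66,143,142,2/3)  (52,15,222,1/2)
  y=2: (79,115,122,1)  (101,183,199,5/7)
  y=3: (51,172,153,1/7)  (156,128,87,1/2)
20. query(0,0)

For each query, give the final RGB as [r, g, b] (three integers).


query (1,1) [L1,L2] — begin 0,0,0
+L1 (α=0) → [0, 0, 0]
+L2 (α=1/4) → [173/4, 34, 45]
= [43, 34, 45]

(1,2) stack=L1,L2; from [0,0,0]:
L1 α=0: [0, 0, 0]
L2 α=1/3: [176/3, 248/3, 91/3]
rounded: [59, 83, 30]

(0,1) stack=L1,L3,L4; from [0,0,0]:
after L1 α=1/2: [239/2, 113/2, 9/2]
after L3 α=1/5: [642/5, 73, 121/5]
after L4 α=1/6: [889/6, 439/6, 30]
rounded: [148, 73, 30]

at x=0,y=0 over L1,L3,L4,L5:
after L1 α=7/8: [1715/8, 567/8, 819/8]
after L3 α=0: [1715/8, 567/8, 819/8]
after L4 α=2/7: [9999/56, 5219/56, 8095/56]
after L5 α=1/8: [10863/64, 6899/64, 9935/64]
→ [170, 108, 155]

at x=1,y=3 over L1,L3,L4,L5:
L1 α=3/7: [576/7, 351/7, 633/7]
L3 α=1/2: [407/7, 865/7, 1977/14]
L4 α=1/2: [340/7, 730/7, 4175/28]
L5 α=5/6: [800/21, 1335/7, 36095/168]
→ [38, 191, 215]

(0,1) stack=L1,L3,L4,L5,L6; from [0,0,0]:
+L1 (α=1/2) → [239/2, 113/2, 9/2]
+L3 (α=1/5) → [642/5, 73, 121/5]
+L4 (α=1/6) → [889/6, 439/6, 30]
+L5 (α=2/5) → [221/2, 127/2, 334/5]
+L6 (α=2/3) → [685/6, 163/6, 918/5]
→ [114, 27, 184]

(1,0) stack=L1,L3,L4,L5,L6,L7; from [0,0,0]:
after L1 α=3/5: [363/5, 348/5, 402/5]
after L3 α=6/7: [1563/35, 4278/35, 2922/35]
after L4 α=4/5: [15703/175, 16458/175, 5302/175]
after L5 α=1: [207, 2, 44]
after L6 α=1/6: [580/3, 79/6, 64]
after L7 α=1/2: [817/6, 1465/12, 41]
= [136, 122, 41]

at x=0,y=2 over L1,L3,L4,L5,L6,L7:
after L1 α=2/5: [74/5, 476/5, 326/5]
after L3 α=2/3: [734/15, 2476/15, 986/15]
after L4 α=3/5: [8398/75, 5582/75, 7642/75]
after L5 α=3/5: [70121/375, 17914/375, 51284/375]
after L6 α=0: [70121/375, 17914/375, 51284/375]
after L7 α=1/2: [75748/375, 67789/750, 26017/375]
rounded: [202, 90, 69]

(0,0) stack=L1,L3,L4,L5,L6,L7; from [0,0,0]:
after L1 α=7/8: [1715/8, 567/8, 819/8]
after L3 α=0: [1715/8, 567/8, 819/8]
after L4 α=2/7: [9999/56, 5219/56, 8095/56]
after L5 α=1/8: [10863/64, 6899/64, 9935/64]
after L6 α=2/7: [64683/448, 50111/448, 65931/448]
after L7 α=2/3: [80697/448, 176447/1344, 38105/448]
= [180, 131, 85]

(0,0) stack=L1,L3,L4,L5,L6,L8; from [0,0,0]:
after L1 α=7/8: [1715/8, 567/8, 819/8]
after L3 α=0: [1715/8, 567/8, 819/8]
after L4 α=2/7: [9999/56, 5219/56, 8095/56]
after L5 α=1/8: [10863/64, 6899/64, 9935/64]
after L6 α=2/7: [64683/448, 50111/448, 65931/448]
after L8 α=1/2: [75883/896, 90431/896, 126859/896]
→ [85, 101, 142]
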